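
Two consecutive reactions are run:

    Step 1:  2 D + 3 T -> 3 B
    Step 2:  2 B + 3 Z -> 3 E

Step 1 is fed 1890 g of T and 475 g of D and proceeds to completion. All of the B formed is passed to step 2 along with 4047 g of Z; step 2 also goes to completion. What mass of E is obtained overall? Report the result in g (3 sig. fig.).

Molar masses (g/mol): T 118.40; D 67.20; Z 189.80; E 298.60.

4750 g

Step 1:
n(T) = 1890 / 118.40 = 15.96 mol
n(D) = 475.0 / 67.20 = 7.068 mol
n/ν → T: 5.320, D: 3.534; D is limiting.
n(B) produced = (3/2) × 7.068 = 10.60 mol
Step 2:
n(B) available = 10.60 mol
n(Z) = 4047 / 189.80 = 21.32 mol
n/ν → B: 5.300, Z: 7.107; B is limiting.
n(E) = (3/2) × 10.60 = 15.90 mol
mass = 15.90 × 298.60 = 4748 g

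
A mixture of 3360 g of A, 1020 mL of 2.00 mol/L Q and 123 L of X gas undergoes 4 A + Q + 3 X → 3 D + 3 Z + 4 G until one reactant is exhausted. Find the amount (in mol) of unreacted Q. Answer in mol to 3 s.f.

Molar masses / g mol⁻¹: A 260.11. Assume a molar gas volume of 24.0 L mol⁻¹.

0.332 mol

n(A) = 3360 / 260.11 = 12.92 mol
n(Q) = 2.00 × 1020/1000 = 2.040 mol
n(X) = 123.0 / 24.0 = 5.125 mol
n/ν for A = 12.92/4 = 3.230
n/ν for Q = 2.040/1 = 2.040
n/ν for X = 5.125/3 = 1.708
Smallest n/ν is X → limiting reagent.
Q consumed = (1/3) × 5.125 = 1.708 mol
Q remaining = 2.040 − 1.708 = 0.3320 mol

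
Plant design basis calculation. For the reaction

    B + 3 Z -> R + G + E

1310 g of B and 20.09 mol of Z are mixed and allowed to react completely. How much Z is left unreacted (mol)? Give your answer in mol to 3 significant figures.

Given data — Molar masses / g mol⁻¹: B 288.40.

n(B) = 1310 / 288.40 = 4.542 mol
n(Z) = 20.09 mol
n/ν for B = 4.542/1 = 4.542
n/ν for Z = 20.09/3 = 6.697
Smallest n/ν is B → limiting reagent.
Z consumed = (3/1) × 4.542 = 13.63 mol
Z remaining = 20.09 − 13.63 = 6.460 mol

6.46 mol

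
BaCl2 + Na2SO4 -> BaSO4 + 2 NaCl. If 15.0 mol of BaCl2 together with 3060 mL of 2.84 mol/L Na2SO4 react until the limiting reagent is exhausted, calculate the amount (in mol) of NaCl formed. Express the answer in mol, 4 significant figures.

n(BaCl2) = 15.00 mol
n(Na2SO4) = 2.84 × 3060/1000 = 8.690 mol
n/ν for BaCl2 = 15.00/1 = 15.00
n/ν for Na2SO4 = 8.690/1 = 8.690
Smallest n/ν is Na2SO4 → limiting reagent.
n(NaCl) = (2/1) × 8.690 = 17.38 mol

17.38 mol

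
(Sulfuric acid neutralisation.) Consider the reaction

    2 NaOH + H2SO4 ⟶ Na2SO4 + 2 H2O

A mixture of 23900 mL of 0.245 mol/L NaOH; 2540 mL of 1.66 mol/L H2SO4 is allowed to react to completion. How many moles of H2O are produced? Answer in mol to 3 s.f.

5.86 mol

n(NaOH) = 0.245 × 23900/1000 = 5.856 mol
n(H2SO4) = 1.66 × 2540/1000 = 4.216 mol
n/ν → NaOH: 2.928, H2SO4: 4.216; NaOH is limiting.
n(H2O) = (2/2) × 5.856 = 5.856 mol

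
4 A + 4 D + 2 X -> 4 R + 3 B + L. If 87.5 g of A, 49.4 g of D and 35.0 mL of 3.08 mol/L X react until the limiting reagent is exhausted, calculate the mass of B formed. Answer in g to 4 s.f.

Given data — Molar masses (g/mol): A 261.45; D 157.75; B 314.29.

n(A) = 87.50 / 261.45 = 0.3347 mol
n(D) = 49.40 / 157.75 = 0.3132 mol
n(X) = 3.08 × 35.00/1000 = 0.1078 mol
n/ν for A = 0.3347/4 = 0.08368
n/ν for D = 0.3132/4 = 0.07830
n/ν for X = 0.1078/2 = 0.05390
Smallest n/ν is X → limiting reagent.
n(B) = (3/2) × 0.1078 = 0.1617 mol
mass = 0.1617 × 314.29 = 50.82 g

50.82 g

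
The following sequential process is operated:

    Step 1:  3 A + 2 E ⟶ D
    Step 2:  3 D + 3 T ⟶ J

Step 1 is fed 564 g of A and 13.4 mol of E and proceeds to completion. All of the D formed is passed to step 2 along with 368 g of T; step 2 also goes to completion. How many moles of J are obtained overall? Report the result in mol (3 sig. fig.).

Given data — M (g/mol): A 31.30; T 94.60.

Step 1:
n(A) = 564.0 / 31.30 = 18.02 mol
n(E) = 13.40 mol
n/ν → A: 6.007, E: 6.700; A is limiting.
n(D) produced = (1/3) × 18.02 = 6.007 mol
Step 2:
n(D) available = 6.007 mol
n(T) = 368.0 / 94.60 = 3.890 mol
n/ν → D: 2.002, T: 1.297; T is limiting.
n(J) = (1/3) × 3.890 = 1.297 mol

1.30 mol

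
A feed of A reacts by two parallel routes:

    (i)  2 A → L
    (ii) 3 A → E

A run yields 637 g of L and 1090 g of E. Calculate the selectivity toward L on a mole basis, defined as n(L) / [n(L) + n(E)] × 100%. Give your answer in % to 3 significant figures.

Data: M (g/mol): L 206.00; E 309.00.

46.7 %

n(L) = 637 / 206.00 = 3.092 mol
n(E) = 1090 / 309.00 = 3.528 mol
selectivity = 3.092/(3.092+3.528) × 100 = 46.71 %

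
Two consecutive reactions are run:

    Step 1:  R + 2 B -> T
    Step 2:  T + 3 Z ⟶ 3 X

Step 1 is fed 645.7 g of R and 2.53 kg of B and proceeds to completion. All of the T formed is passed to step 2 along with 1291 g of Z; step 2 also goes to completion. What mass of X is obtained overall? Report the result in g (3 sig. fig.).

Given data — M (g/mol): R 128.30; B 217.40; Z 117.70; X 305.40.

3350 g

Step 1:
n(R) = 645.7 / 128.30 = 5.033 mol
n(B) = 2.530×1000 / 217.40 = 11.64 mol
n/ν for R = 5.033/1 = 5.033
n/ν for B = 11.64/2 = 5.820
Smallest n/ν is R → limiting reagent.
n(T) produced = (1/1) × 5.033 = 5.033 mol
Step 2:
n(T) available = 5.033 mol
n(Z) = 1291 / 117.70 = 10.97 mol
n/ν for T = 5.033/1 = 5.033
n/ν for Z = 10.97/3 = 3.657
Smallest n/ν is Z → limiting reagent.
n(X) = (3/3) × 10.97 = 10.97 mol
mass = 10.97 × 305.40 = 3350 g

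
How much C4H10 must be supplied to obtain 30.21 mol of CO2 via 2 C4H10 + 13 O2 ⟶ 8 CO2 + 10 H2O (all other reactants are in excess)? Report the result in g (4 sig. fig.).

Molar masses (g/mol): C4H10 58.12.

n(CO2) = 30.21 mol
n(C4H10) = (2/8) × 30.21 = 7.553 mol
mass = 7.553 × 58.12 = 439.0 g

439.0 g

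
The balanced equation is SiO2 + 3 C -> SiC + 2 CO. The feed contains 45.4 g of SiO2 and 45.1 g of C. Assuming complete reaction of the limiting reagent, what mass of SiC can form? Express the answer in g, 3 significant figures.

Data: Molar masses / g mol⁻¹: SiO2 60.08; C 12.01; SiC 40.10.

30.3 g

n(SiO2) = 45.40 / 60.08 = 0.7557 mol
n(C) = 45.10 / 12.01 = 3.755 mol
n/ν for SiO2 = 0.7557/1 = 0.7557
n/ν for C = 3.755/3 = 1.252
Smallest n/ν is SiO2 → limiting reagent.
n(SiC) = (1/1) × 0.7557 = 0.7557 mol
mass = 0.7557 × 40.10 = 30.30 g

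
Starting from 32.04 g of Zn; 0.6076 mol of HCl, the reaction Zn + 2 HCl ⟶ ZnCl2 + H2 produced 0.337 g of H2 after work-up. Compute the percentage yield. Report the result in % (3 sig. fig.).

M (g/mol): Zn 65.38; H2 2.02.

n(Zn) = 32.04 / 65.38 = 0.4901 mol
n(HCl) = 0.6076 mol
n/ν for Zn = 0.4901/1 = 0.4901
n/ν for HCl = 0.6076/2 = 0.3038
Smallest n/ν is HCl → limiting reagent.
theoretical n(H2) = (1/2) × 0.6076 = 0.3038 mol → 0.6137 g
% yield = 0.337 / 0.6137 × 100 = 54.91 %

54.9 %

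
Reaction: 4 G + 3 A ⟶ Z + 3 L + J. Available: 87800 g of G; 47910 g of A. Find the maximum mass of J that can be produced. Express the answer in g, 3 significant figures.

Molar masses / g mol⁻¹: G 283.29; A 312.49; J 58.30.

n(G) = 87800 / 283.29 = 309.9 mol
n(A) = 47910 / 312.49 = 153.3 mol
n/ν for G = 309.9/4 = 77.48
n/ν for A = 153.3/3 = 51.10
Smallest n/ν is A → limiting reagent.
n(J) = (1/3) × 153.3 = 51.10 mol
mass = 51.10 × 58.30 = 2979 g

2980 g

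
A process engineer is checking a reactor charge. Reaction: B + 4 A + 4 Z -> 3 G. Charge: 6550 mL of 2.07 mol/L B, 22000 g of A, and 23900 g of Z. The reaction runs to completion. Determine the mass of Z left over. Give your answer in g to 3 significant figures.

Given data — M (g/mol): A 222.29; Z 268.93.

9310 g

n(B) = 2.07 × 6550/1000 = 13.56 mol
n(A) = 22000 / 222.29 = 98.97 mol
n(Z) = 23900 / 268.93 = 88.87 mol
n/ν → B: 13.56, A: 24.74, Z: 22.22; B is limiting.
Z consumed = (4/1) × 13.56 = 54.24 mol
Z remaining = 88.87 − 54.24 = 34.63 mol
mass = 34.63 × 268.93 = 9313 g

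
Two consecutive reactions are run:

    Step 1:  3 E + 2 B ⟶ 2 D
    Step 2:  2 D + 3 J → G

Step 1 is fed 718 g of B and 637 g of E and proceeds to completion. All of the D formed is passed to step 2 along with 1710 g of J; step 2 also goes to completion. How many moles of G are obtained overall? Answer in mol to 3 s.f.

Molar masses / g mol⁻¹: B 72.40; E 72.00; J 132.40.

2.95 mol

Step 1:
n(B) = 718.0 / 72.40 = 9.917 mol
n(E) = 637.0 / 72.00 = 8.847 mol
n/ν for B = 9.917/2 = 4.959
n/ν for E = 8.847/3 = 2.949
Smallest n/ν is E → limiting reagent.
n(D) produced = (2/3) × 8.847 = 5.898 mol
Step 2:
n(D) available = 5.898 mol
n(J) = 1710 / 132.40 = 12.92 mol
n/ν for D = 5.898/2 = 2.949
n/ν for J = 12.92/3 = 4.307
Smallest n/ν is D → limiting reagent.
n(G) = (1/2) × 5.898 = 2.949 mol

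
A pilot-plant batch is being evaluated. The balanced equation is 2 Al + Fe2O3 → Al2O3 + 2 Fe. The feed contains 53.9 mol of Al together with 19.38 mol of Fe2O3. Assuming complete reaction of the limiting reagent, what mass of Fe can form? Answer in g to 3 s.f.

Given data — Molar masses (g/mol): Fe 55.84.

2160 g

n(Al) = 53.90 mol
n(Fe2O3) = 19.38 mol
n/ν → Al: 26.95, Fe2O3: 19.38; Fe2O3 is limiting.
n(Fe) = (2/1) × 19.38 = 38.76 mol
mass = 38.76 × 55.84 = 2164 g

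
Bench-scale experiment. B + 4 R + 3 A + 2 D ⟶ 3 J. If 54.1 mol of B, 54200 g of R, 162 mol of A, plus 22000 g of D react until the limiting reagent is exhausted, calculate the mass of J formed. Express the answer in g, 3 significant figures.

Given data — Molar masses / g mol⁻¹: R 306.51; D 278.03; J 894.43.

n(B) = 54.10 mol
n(R) = 54200 / 306.51 = 176.8 mol
n(A) = 162.0 mol
n(D) = 22000 / 278.03 = 79.13 mol
n/ν for B = 54.10/1 = 54.10
n/ν for R = 176.8/4 = 44.20
n/ν for A = 162.0/3 = 54.00
n/ν for D = 79.13/2 = 39.57
Smallest n/ν is D → limiting reagent.
n(J) = (3/2) × 79.13 = 118.7 mol
mass = 118.7 × 894.43 = 106200 g

106000 g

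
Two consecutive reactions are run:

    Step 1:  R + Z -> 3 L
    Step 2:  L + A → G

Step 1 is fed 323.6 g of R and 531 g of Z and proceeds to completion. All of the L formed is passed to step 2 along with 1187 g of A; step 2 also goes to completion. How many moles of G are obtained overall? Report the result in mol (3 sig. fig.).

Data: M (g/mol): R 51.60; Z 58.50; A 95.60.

12.4 mol

Step 1:
n(R) = 323.6 / 51.60 = 6.271 mol
n(Z) = 531.0 / 58.50 = 9.077 mol
n/ν for R = 6.271/1 = 6.271
n/ν for Z = 9.077/1 = 9.077
Smallest n/ν is R → limiting reagent.
n(L) produced = (3/1) × 6.271 = 18.81 mol
Step 2:
n(L) available = 18.81 mol
n(A) = 1187 / 95.60 = 12.42 mol
n/ν for L = 18.81/1 = 18.81
n/ν for A = 12.42/1 = 12.42
Smallest n/ν is A → limiting reagent.
n(G) = (1/1) × 12.42 = 12.42 mol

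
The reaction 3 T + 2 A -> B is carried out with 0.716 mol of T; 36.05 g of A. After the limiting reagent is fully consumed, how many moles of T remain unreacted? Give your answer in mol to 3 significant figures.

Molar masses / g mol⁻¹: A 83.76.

0.0704 mol

n(T) = 0.7160 mol
n(A) = 36.05 / 83.76 = 0.4304 mol
n/ν for T = 0.7160/3 = 0.2387
n/ν for A = 0.4304/2 = 0.2152
Smallest n/ν is A → limiting reagent.
T consumed = (3/2) × 0.4304 = 0.6456 mol
T remaining = 0.7160 − 0.6456 = 0.07040 mol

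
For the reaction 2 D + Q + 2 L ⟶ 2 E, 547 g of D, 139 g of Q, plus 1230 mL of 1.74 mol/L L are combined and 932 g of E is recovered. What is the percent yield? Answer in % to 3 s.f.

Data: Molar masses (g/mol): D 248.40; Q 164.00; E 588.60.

93.4 %

n(D) = 547.0 / 248.40 = 2.202 mol
n(Q) = 139.0 / 164.00 = 0.8476 mol
n(L) = 1.74 × 1230/1000 = 2.140 mol
n/ν for D = 2.202/2 = 1.101
n/ν for Q = 0.8476/1 = 0.8476
n/ν for L = 2.140/2 = 1.070
Smallest n/ν is Q → limiting reagent.
theoretical n(E) = (2/1) × 0.8476 = 1.695 mol → 997.7 g
% yield = 932 / 997.7 × 100 = 93.41 %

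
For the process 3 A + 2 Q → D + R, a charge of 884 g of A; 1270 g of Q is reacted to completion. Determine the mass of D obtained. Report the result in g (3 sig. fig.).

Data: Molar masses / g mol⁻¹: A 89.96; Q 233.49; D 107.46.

292 g

n(A) = 884.0 / 89.96 = 9.827 mol
n(Q) = 1270 / 233.49 = 5.439 mol
n/ν → A: 3.276, Q: 2.720; Q is limiting.
n(D) = (1/2) × 5.439 = 2.720 mol
mass = 2.720 × 107.46 = 292.3 g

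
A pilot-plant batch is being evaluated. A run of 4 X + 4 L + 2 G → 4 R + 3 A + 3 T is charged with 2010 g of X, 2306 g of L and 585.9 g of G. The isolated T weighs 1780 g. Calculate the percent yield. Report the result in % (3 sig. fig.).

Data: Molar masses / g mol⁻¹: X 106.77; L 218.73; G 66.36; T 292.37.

n(X) = 2010 / 106.77 = 18.83 mol
n(L) = 2306 / 218.73 = 10.54 mol
n(G) = 585.9 / 66.36 = 8.829 mol
n/ν for X = 18.83/4 = 4.708
n/ν for L = 10.54/4 = 2.635
n/ν for G = 8.829/2 = 4.415
Smallest n/ν is L → limiting reagent.
theoretical n(T) = (3/4) × 10.54 = 7.905 mol → 2311 g
% yield = 1780 / 2311 × 100 = 77.02 %

77.0 %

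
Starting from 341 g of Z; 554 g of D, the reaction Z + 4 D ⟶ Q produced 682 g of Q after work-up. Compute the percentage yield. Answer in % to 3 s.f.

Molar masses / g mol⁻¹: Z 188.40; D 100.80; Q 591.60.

n(Z) = 341.0 / 188.40 = 1.810 mol
n(D) = 554.0 / 100.80 = 5.496 mol
n/ν → Z: 1.810, D: 1.374; D is limiting.
theoretical n(Q) = (1/4) × 5.496 = 1.374 mol → 812.9 g
% yield = 682 / 812.9 × 100 = 83.90 %

83.9 %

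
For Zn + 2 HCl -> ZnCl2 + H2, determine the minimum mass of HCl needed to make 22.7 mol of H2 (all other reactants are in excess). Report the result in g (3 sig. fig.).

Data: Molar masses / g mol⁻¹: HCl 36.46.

1660 g

n(H2) = 22.70 mol
n(HCl) = (2/1) × 22.70 = 45.40 mol
mass = 45.40 × 36.46 = 1655 g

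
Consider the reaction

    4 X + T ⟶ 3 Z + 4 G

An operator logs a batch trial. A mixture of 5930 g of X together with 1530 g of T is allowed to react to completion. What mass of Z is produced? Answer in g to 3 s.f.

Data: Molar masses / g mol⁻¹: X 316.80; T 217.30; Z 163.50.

2300 g

n(X) = 5930 / 316.80 = 18.72 mol
n(T) = 1530 / 217.30 = 7.041 mol
n/ν for X = 18.72/4 = 4.680
n/ν for T = 7.041/1 = 7.041
Smallest n/ν is X → limiting reagent.
n(Z) = (3/4) × 18.72 = 14.04 mol
mass = 14.04 × 163.50 = 2296 g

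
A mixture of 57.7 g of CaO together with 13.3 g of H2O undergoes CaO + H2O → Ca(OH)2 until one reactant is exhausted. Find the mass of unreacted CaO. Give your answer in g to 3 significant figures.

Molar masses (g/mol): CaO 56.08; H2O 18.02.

16.3 g

n(CaO) = 57.70 / 56.08 = 1.029 mol
n(H2O) = 13.30 / 18.02 = 0.7381 mol
n/ν for CaO = 1.029/1 = 1.029
n/ν for H2O = 0.7381/1 = 0.7381
Smallest n/ν is H2O → limiting reagent.
CaO consumed = (1/1) × 0.7381 = 0.7381 mol
CaO remaining = 1.029 − 0.7381 = 0.2909 mol
mass = 0.2909 × 56.08 = 16.31 g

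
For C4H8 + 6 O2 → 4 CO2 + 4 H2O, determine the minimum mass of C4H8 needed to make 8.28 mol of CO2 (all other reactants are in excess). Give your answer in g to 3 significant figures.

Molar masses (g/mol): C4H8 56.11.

n(CO2) = 8.280 mol
n(C4H8) = (1/4) × 8.280 = 2.070 mol
mass = 2.070 × 56.11 = 116.1 g

116 g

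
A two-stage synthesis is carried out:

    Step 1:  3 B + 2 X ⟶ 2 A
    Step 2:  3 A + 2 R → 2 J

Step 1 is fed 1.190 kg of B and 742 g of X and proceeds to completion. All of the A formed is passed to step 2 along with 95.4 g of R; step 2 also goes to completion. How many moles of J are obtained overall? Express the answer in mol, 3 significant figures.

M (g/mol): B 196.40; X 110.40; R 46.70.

2.04 mol

Step 1:
n(B) = 1.190×1000 / 196.40 = 6.059 mol
n(X) = 742.0 / 110.40 = 6.721 mol
n/ν for B = 6.059/3 = 2.020
n/ν for X = 6.721/2 = 3.361
Smallest n/ν is B → limiting reagent.
n(A) produced = (2/3) × 6.059 = 4.039 mol
Step 2:
n(A) available = 4.039 mol
n(R) = 95.40 / 46.70 = 2.043 mol
n/ν for A = 4.039/3 = 1.346
n/ν for R = 2.043/2 = 1.022
Smallest n/ν is R → limiting reagent.
n(J) = (2/2) × 2.043 = 2.043 mol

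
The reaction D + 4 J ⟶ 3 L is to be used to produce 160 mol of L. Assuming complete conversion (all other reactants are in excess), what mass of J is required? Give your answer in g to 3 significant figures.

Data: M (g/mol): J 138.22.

n(L) = 160.0 mol
n(J) = (4/3) × 160.0 = 213.3 mol
mass = 213.3 × 138.22 = 29480 g

29500 g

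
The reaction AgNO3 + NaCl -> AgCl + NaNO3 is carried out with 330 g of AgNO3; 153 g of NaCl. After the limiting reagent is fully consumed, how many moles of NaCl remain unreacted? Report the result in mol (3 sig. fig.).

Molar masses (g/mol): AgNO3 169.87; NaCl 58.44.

0.675 mol

n(AgNO3) = 330.0 / 169.87 = 1.943 mol
n(NaCl) = 153.0 / 58.44 = 2.618 mol
n/ν for AgNO3 = 1.943/1 = 1.943
n/ν for NaCl = 2.618/1 = 2.618
Smallest n/ν is AgNO3 → limiting reagent.
NaCl consumed = (1/1) × 1.943 = 1.943 mol
NaCl remaining = 2.618 − 1.943 = 0.6750 mol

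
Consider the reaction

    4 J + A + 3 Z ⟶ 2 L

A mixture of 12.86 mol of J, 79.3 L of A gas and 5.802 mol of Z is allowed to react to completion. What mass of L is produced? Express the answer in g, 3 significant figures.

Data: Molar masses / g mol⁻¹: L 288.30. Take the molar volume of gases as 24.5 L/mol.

n(J) = 12.86 mol
n(A) = 79.30 / 24.5 = 3.237 mol
n(Z) = 5.802 mol
n/ν for J = 12.86/4 = 3.215
n/ν for A = 3.237/1 = 3.237
n/ν for Z = 5.802/3 = 1.934
Smallest n/ν is Z → limiting reagent.
n(L) = (2/3) × 5.802 = 3.868 mol
mass = 3.868 × 288.30 = 1115 g

1120 g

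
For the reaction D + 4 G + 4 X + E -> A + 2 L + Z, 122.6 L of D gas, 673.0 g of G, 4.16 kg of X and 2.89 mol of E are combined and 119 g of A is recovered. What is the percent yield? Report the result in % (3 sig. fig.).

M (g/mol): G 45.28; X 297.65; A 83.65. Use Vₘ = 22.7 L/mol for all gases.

n(D) = 122.6 / 22.7 = 5.401 mol
n(G) = 673.0 / 45.28 = 14.86 mol
n(X) = 4.160×1000 / 297.65 = 13.98 mol
n(E) = 2.890 mol
n/ν for D = 5.401/1 = 5.401
n/ν for G = 14.86/4 = 3.715
n/ν for X = 13.98/4 = 3.495
n/ν for E = 2.890/1 = 2.890
Smallest n/ν is E → limiting reagent.
theoretical n(A) = (1/1) × 2.890 = 2.890 mol → 241.7 g
% yield = 119 / 241.7 × 100 = 49.23 %

49.2 %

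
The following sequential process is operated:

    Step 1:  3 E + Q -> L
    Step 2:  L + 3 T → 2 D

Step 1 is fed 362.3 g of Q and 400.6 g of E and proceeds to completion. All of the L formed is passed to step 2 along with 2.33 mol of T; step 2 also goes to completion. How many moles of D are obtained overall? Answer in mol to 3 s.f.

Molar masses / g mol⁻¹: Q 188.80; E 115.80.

1.55 mol

Step 1:
n(Q) = 362.3 / 188.80 = 1.919 mol
n(E) = 400.6 / 115.80 = 3.459 mol
n/ν for Q = 1.919/1 = 1.919
n/ν for E = 3.459/3 = 1.153
Smallest n/ν is E → limiting reagent.
n(L) produced = (1/3) × 3.459 = 1.153 mol
Step 2:
n(L) available = 1.153 mol
n(T) = 2.330 mol
n/ν for L = 1.153/1 = 1.153
n/ν for T = 2.330/3 = 0.7767
Smallest n/ν is T → limiting reagent.
n(D) = (2/3) × 2.330 = 1.553 mol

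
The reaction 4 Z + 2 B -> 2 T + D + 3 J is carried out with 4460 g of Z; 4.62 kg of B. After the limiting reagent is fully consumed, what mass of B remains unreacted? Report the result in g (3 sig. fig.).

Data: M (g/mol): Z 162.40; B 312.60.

n(Z) = 4460 / 162.40 = 27.46 mol
n(B) = 4.620×1000 / 312.60 = 14.78 mol
n/ν for Z = 27.46/4 = 6.865
n/ν for B = 14.78/2 = 7.390
Smallest n/ν is Z → limiting reagent.
B consumed = (2/4) × 27.46 = 13.73 mol
B remaining = 14.78 − 13.73 = 1.050 mol
mass = 1.050 × 312.60 = 328.2 g

328 g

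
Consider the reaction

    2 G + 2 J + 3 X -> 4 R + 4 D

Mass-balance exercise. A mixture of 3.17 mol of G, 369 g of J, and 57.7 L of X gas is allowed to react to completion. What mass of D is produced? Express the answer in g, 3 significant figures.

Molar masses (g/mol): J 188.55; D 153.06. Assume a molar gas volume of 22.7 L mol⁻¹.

519 g

n(G) = 3.170 mol
n(J) = 369.0 / 188.55 = 1.957 mol
n(X) = 57.70 / 22.7 = 2.542 mol
n/ν for G = 3.170/2 = 1.585
n/ν for J = 1.957/2 = 0.9785
n/ν for X = 2.542/3 = 0.8473
Smallest n/ν is X → limiting reagent.
n(D) = (4/3) × 2.542 = 3.389 mol
mass = 3.389 × 153.06 = 518.7 g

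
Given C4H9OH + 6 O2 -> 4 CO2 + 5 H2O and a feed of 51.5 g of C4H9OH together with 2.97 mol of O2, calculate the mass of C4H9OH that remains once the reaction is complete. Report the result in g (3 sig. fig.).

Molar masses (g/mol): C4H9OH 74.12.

14.8 g

n(C4H9OH) = 51.50 / 74.12 = 0.6948 mol
n(O2) = 2.970 mol
n/ν → C4H9OH: 0.6948, O2: 0.4950; O2 is limiting.
C4H9OH consumed = (1/6) × 2.970 = 0.4950 mol
C4H9OH remaining = 0.6948 − 0.4950 = 0.1998 mol
mass = 0.1998 × 74.12 = 14.81 g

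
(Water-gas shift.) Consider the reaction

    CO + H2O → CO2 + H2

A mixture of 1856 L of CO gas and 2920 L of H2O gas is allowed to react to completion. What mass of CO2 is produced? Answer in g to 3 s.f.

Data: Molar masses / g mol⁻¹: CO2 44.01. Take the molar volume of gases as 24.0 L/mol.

n(CO) = 1856 / 24.0 = 77.33 mol
n(H2O) = 2920 / 24.0 = 121.7 mol
n/ν → CO: 77.33, H2O: 121.7; CO is limiting.
n(CO2) = (1/1) × 77.33 = 77.33 mol
mass = 77.33 × 44.01 = 3403 g

3400 g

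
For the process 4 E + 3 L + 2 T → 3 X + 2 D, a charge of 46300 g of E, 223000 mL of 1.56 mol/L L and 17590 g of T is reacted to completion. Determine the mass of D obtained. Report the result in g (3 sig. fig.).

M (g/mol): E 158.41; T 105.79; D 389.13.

56900 g

n(E) = 46300 / 158.41 = 292.3 mol
n(L) = 1.56 × 223000/1000 = 347.9 mol
n(T) = 17590 / 105.79 = 166.3 mol
n/ν → E: 73.08, L: 116.0, T: 83.15; E is limiting.
n(D) = (2/4) × 292.3 = 146.2 mol
mass = 146.2 × 389.13 = 56890 g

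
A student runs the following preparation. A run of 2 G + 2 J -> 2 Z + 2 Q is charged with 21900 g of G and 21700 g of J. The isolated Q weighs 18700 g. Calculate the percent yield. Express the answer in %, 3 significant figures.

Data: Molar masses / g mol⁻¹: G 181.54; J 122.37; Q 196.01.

79.1 %

n(G) = 21900 / 181.54 = 120.6 mol
n(J) = 21700 / 122.37 = 177.3 mol
n/ν → G: 60.30, J: 88.65; G is limiting.
theoretical n(Q) = (2/2) × 120.6 = 120.6 mol → 23640 g
% yield = 18700 / 23640 × 100 = 79.10 %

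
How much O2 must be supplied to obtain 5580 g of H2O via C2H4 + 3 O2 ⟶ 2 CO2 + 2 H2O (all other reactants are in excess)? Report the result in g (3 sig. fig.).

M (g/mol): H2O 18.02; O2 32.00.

14900 g

n(H2O) = 5580 / 18.02 = 309.7 mol
n(O2) = (3/2) × 309.7 = 464.6 mol
mass = 464.6 × 32.00 = 14870 g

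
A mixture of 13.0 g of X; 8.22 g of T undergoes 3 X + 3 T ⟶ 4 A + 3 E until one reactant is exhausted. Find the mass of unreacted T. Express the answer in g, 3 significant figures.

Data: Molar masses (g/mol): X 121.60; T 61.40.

1.66 g

n(X) = 13.00 / 121.60 = 0.1069 mol
n(T) = 8.220 / 61.40 = 0.1339 mol
n/ν for X = 0.1069/3 = 0.03563
n/ν for T = 0.1339/3 = 0.04463
Smallest n/ν is X → limiting reagent.
T consumed = (3/3) × 0.1069 = 0.1069 mol
T remaining = 0.1339 − 0.1069 = 0.02700 mol
mass = 0.02700 × 61.40 = 1.658 g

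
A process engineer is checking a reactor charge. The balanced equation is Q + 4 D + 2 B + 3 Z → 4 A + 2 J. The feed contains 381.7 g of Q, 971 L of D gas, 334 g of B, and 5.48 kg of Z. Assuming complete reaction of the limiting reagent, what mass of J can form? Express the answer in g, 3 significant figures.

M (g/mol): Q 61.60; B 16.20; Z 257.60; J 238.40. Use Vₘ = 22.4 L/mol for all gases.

2950 g

n(Q) = 381.7 / 61.60 = 6.196 mol
n(D) = 971.0 / 22.4 = 43.35 mol
n(B) = 334.0 / 16.20 = 20.62 mol
n(Z) = 5.480×1000 / 257.60 = 21.27 mol
n/ν → Q: 6.196, D: 10.84, B: 10.31, Z: 7.090; Q is limiting.
n(J) = (2/1) × 6.196 = 12.39 mol
mass = 12.39 × 238.40 = 2954 g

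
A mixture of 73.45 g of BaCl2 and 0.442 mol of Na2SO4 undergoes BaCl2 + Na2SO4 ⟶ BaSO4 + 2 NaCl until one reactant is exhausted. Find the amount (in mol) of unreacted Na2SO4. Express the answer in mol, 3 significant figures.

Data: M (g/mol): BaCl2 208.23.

n(BaCl2) = 73.45 / 208.23 = 0.3527 mol
n(Na2SO4) = 0.4420 mol
n/ν for BaCl2 = 0.3527/1 = 0.3527
n/ν for Na2SO4 = 0.4420/1 = 0.4420
Smallest n/ν is BaCl2 → limiting reagent.
Na2SO4 consumed = (1/1) × 0.3527 = 0.3527 mol
Na2SO4 remaining = 0.4420 − 0.3527 = 0.08930 mol

0.0893 mol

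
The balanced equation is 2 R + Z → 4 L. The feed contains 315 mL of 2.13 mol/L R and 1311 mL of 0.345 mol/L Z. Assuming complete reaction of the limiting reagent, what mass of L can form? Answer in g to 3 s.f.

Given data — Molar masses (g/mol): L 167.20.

n(R) = 2.13 × 315.0/1000 = 0.6710 mol
n(Z) = 0.345 × 1311/1000 = 0.4523 mol
n/ν → R: 0.3355, Z: 0.4523; R is limiting.
n(L) = (4/2) × 0.6710 = 1.342 mol
mass = 1.342 × 167.20 = 224.4 g

224 g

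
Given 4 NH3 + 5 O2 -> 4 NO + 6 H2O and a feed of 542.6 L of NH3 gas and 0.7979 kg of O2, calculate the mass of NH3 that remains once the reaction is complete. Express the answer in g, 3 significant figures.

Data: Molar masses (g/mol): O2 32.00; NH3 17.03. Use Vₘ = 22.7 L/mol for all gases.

n(NH3) = 542.6 / 22.7 = 23.90 mol
n(O2) = 0.7979×1000 / 32.00 = 24.93 mol
n/ν for NH3 = 23.90/4 = 5.975
n/ν for O2 = 24.93/5 = 4.986
Smallest n/ν is O2 → limiting reagent.
NH3 consumed = (4/5) × 24.93 = 19.94 mol
NH3 remaining = 23.90 − 19.94 = 3.960 mol
mass = 3.960 × 17.03 = 67.44 g

67.4 g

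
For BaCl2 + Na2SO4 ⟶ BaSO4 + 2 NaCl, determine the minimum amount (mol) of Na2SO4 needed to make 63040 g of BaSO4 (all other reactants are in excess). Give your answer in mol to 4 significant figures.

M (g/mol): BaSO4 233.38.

270.1 mol

n(BaSO4) = 63040 / 233.38 = 270.1 mol
n(Na2SO4) = (1/1) × 270.1 = 270.1 mol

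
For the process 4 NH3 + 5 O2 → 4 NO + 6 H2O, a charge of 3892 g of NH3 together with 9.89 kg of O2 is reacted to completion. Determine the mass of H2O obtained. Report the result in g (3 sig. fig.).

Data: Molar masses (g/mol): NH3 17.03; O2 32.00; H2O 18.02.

6180 g

n(NH3) = 3892 / 17.03 = 228.5 mol
n(O2) = 9.890×1000 / 32.00 = 309.1 mol
n/ν for NH3 = 228.5/4 = 57.13
n/ν for O2 = 309.1/5 = 61.82
Smallest n/ν is NH3 → limiting reagent.
n(H2O) = (6/4) × 228.5 = 342.8 mol
mass = 342.8 × 18.02 = 6177 g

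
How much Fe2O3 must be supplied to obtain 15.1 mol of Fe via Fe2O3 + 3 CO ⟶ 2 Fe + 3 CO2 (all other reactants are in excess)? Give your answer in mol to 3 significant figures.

n(Fe) = 15.10 mol
n(Fe2O3) = (1/2) × 15.10 = 7.550 mol

7.55 mol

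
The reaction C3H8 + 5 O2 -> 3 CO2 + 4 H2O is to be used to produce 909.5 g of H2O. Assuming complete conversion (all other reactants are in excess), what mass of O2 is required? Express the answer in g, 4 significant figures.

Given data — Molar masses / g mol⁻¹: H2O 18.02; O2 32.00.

2019 g

n(H2O) = 909.5 / 18.02 = 50.47 mol
n(O2) = (5/4) × 50.47 = 63.09 mol
mass = 63.09 × 32.00 = 2019 g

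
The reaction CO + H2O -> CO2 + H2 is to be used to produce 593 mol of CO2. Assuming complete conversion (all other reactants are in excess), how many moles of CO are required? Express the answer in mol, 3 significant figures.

n(CO2) = 593.0 mol
n(CO) = (1/1) × 593.0 = 593.0 mol

593 mol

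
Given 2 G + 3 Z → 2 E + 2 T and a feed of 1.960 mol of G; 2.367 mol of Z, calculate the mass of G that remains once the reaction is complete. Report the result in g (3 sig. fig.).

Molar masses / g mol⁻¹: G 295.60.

113 g

n(G) = 1.960 mol
n(Z) = 2.367 mol
n/ν → G: 0.9800, Z: 0.7890; Z is limiting.
G consumed = (2/3) × 2.367 = 1.578 mol
G remaining = 1.960 − 1.578 = 0.3820 mol
mass = 0.3820 × 295.60 = 112.9 g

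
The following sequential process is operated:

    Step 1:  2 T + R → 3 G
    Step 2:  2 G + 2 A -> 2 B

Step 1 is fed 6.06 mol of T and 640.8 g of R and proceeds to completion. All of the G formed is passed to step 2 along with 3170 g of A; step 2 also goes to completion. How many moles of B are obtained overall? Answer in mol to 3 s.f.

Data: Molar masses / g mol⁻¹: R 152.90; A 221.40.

9.09 mol

Step 1:
n(T) = 6.060 mol
n(R) = 640.8 / 152.90 = 4.191 mol
n/ν → T: 3.030, R: 4.191; T is limiting.
n(G) produced = (3/2) × 6.060 = 9.090 mol
Step 2:
n(G) available = 9.090 mol
n(A) = 3170 / 221.40 = 14.32 mol
n/ν → G: 4.545, A: 7.160; G is limiting.
n(B) = (2/2) × 9.090 = 9.090 mol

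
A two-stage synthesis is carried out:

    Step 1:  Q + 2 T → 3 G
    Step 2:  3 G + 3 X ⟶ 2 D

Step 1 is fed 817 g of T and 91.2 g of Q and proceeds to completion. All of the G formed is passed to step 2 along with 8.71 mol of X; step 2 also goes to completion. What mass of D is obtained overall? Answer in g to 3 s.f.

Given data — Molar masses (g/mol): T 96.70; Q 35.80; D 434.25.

Step 1:
n(T) = 817.0 / 96.70 = 8.449 mol
n(Q) = 91.20 / 35.80 = 2.547 mol
n/ν → T: 4.225, Q: 2.547; Q is limiting.
n(G) produced = (3/1) × 2.547 = 7.641 mol
Step 2:
n(G) available = 7.641 mol
n(X) = 8.710 mol
n/ν → G: 2.547, X: 2.903; G is limiting.
n(D) = (2/3) × 7.641 = 5.094 mol
mass = 5.094 × 434.25 = 2212 g

2210 g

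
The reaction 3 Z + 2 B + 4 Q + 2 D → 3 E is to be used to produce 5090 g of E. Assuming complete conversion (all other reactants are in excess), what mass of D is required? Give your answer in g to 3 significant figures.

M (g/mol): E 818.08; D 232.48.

n(E) = 5090 / 818.08 = 6.222 mol
n(D) = (2/3) × 6.222 = 4.148 mol
mass = 4.148 × 232.48 = 964.3 g

964 g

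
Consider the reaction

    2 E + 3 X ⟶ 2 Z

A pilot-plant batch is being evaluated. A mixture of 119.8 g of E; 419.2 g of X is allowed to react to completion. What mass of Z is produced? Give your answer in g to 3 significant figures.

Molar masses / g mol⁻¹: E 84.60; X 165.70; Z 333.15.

472 g

n(E) = 119.8 / 84.60 = 1.416 mol
n(X) = 419.2 / 165.70 = 2.530 mol
n/ν for E = 1.416/2 = 0.7080
n/ν for X = 2.530/3 = 0.8433
Smallest n/ν is E → limiting reagent.
n(Z) = (2/2) × 1.416 = 1.416 mol
mass = 1.416 × 333.15 = 471.7 g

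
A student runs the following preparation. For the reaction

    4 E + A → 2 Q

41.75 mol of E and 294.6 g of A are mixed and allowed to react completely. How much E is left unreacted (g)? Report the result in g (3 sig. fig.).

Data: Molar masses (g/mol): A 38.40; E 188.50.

n(E) = 41.75 mol
n(A) = 294.6 / 38.40 = 7.672 mol
n/ν for E = 41.75/4 = 10.44
n/ν for A = 7.672/1 = 7.672
Smallest n/ν is A → limiting reagent.
E consumed = (4/1) × 7.672 = 30.69 mol
E remaining = 41.75 − 30.69 = 11.06 mol
mass = 11.06 × 188.50 = 2085 g

2090 g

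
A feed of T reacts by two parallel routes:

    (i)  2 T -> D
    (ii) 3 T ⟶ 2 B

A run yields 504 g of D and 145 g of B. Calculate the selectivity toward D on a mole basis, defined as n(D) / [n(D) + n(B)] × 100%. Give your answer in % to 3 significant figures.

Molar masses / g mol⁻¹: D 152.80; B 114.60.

72.3 %

n(D) = 504 / 152.80 = 3.298 mol
n(B) = 145 / 114.60 = 1.265 mol
selectivity = 3.298/(3.298+1.265) × 100 = 72.28 %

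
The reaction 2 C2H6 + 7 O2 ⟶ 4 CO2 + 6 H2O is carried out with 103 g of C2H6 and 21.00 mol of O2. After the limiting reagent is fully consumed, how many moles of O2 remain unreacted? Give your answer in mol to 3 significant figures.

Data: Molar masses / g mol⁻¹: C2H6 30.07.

9.01 mol

n(C2H6) = 103.0 / 30.07 = 3.425 mol
n(O2) = 21.00 mol
n/ν → C2H6: 1.713, O2: 3.000; C2H6 is limiting.
O2 consumed = (7/2) × 3.425 = 11.99 mol
O2 remaining = 21.00 − 11.99 = 9.010 mol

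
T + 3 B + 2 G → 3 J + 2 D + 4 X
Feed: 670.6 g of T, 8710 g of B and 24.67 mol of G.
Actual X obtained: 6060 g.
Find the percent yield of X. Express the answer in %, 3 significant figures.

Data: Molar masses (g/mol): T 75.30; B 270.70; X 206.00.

n(T) = 670.6 / 75.30 = 8.906 mol
n(B) = 8710 / 270.70 = 32.18 mol
n(G) = 24.67 mol
n/ν → T: 8.906, B: 10.73, G: 12.34; T is limiting.
theoretical n(X) = (4/1) × 8.906 = 35.62 mol → 7338 g
% yield = 6060 / 7338 × 100 = 82.58 %

82.6 %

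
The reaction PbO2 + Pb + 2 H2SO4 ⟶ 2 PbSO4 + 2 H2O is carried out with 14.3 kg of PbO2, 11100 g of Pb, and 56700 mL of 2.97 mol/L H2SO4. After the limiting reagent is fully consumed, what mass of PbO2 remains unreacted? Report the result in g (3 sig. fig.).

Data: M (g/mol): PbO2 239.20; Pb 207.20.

n(PbO2) = 14.30×1000 / 239.20 = 59.78 mol
n(Pb) = 11100 / 207.20 = 53.57 mol
n(H2SO4) = 2.97 × 56700/1000 = 168.4 mol
n/ν for PbO2 = 59.78/1 = 59.78
n/ν for Pb = 53.57/1 = 53.57
n/ν for H2SO4 = 168.4/2 = 84.20
Smallest n/ν is Pb → limiting reagent.
PbO2 consumed = (1/1) × 53.57 = 53.57 mol
PbO2 remaining = 59.78 − 53.57 = 6.210 mol
mass = 6.210 × 239.20 = 1485 g

1490 g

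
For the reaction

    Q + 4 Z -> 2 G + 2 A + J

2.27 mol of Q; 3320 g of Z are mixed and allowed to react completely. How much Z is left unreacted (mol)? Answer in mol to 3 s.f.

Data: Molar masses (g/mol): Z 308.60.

n(Q) = 2.270 mol
n(Z) = 3320 / 308.60 = 10.76 mol
n/ν for Q = 2.270/1 = 2.270
n/ν for Z = 10.76/4 = 2.690
Smallest n/ν is Q → limiting reagent.
Z consumed = (4/1) × 2.270 = 9.080 mol
Z remaining = 10.76 − 9.080 = 1.680 mol

1.68 mol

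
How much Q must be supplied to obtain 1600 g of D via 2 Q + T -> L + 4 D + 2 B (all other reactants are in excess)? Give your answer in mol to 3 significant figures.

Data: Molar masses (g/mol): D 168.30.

n(D) = 1600 / 168.30 = 9.507 mol
n(Q) = (2/4) × 9.507 = 4.754 mol

4.75 mol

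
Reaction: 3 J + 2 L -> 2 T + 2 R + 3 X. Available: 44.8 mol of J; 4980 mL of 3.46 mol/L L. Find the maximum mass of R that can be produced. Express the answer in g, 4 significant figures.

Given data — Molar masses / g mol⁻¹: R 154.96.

n(J) = 44.80 mol
n(L) = 3.46 × 4980/1000 = 17.23 mol
n/ν for J = 44.80/3 = 14.93
n/ν for L = 17.23/2 = 8.615
Smallest n/ν is L → limiting reagent.
n(R) = (2/2) × 17.23 = 17.23 mol
mass = 17.23 × 154.96 = 2670 g

2670 g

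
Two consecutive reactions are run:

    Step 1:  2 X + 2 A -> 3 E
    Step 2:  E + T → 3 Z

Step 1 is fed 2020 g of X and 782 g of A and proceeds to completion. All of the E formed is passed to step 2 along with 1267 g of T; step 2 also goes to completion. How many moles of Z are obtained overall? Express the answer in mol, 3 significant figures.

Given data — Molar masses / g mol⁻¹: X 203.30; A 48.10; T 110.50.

Step 1:
n(X) = 2020 / 203.30 = 9.936 mol
n(A) = 782.0 / 48.10 = 16.26 mol
n/ν for X = 9.936/2 = 4.968
n/ν for A = 16.26/2 = 8.130
Smallest n/ν is X → limiting reagent.
n(E) produced = (3/2) × 9.936 = 14.90 mol
Step 2:
n(E) available = 14.90 mol
n(T) = 1267 / 110.50 = 11.47 mol
n/ν for E = 14.90/1 = 14.90
n/ν for T = 11.47/1 = 11.47
Smallest n/ν is T → limiting reagent.
n(Z) = (3/1) × 11.47 = 34.41 mol

34.4 mol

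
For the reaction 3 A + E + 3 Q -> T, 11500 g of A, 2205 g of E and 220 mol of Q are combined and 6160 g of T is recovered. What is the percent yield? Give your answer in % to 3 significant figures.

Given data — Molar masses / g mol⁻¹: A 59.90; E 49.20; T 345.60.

n(A) = 11500 / 59.90 = 192.0 mol
n(E) = 2205 / 49.20 = 44.82 mol
n(Q) = 220.0 mol
n/ν → A: 64.00, E: 44.82, Q: 73.33; E is limiting.
theoretical n(T) = (1/1) × 44.82 = 44.82 mol → 15490 g
% yield = 6160 / 15490 × 100 = 39.77 %

39.8 %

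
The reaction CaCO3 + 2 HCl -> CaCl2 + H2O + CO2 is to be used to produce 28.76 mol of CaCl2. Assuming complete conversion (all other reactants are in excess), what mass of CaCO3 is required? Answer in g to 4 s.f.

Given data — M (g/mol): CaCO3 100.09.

2879 g

n(CaCl2) = 28.76 mol
n(CaCO3) = (1/1) × 28.76 = 28.76 mol
mass = 28.76 × 100.09 = 2879 g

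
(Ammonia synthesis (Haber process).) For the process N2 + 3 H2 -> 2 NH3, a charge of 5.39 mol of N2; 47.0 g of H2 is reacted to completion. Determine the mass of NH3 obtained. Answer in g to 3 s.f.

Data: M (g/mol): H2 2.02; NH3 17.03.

n(N2) = 5.390 mol
n(H2) = 47.00 / 2.02 = 23.27 mol
n/ν for N2 = 5.390/1 = 5.390
n/ν for H2 = 23.27/3 = 7.757
Smallest n/ν is N2 → limiting reagent.
n(NH3) = (2/1) × 5.390 = 10.78 mol
mass = 10.78 × 17.03 = 183.6 g

184 g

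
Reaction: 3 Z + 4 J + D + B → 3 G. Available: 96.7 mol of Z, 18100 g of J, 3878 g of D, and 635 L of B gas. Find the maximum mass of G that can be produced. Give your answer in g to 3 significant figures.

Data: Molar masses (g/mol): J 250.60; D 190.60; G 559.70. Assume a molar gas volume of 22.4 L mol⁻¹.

30300 g

n(Z) = 96.70 mol
n(J) = 18100 / 250.60 = 72.23 mol
n(D) = 3878 / 190.60 = 20.35 mol
n(B) = 635.0 / 22.4 = 28.35 mol
n/ν for Z = 96.70/3 = 32.23
n/ν for J = 72.23/4 = 18.06
n/ν for D = 20.35/1 = 20.35
n/ν for B = 28.35/1 = 28.35
Smallest n/ν is J → limiting reagent.
n(G) = (3/4) × 72.23 = 54.17 mol
mass = 54.17 × 559.70 = 30320 g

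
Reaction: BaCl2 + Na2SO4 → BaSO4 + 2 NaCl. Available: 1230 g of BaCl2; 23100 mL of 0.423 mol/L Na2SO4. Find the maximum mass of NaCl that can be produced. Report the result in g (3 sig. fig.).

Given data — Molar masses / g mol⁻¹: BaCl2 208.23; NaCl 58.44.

690 g

n(BaCl2) = 1230 / 208.23 = 5.907 mol
n(Na2SO4) = 0.423 × 23100/1000 = 9.771 mol
n/ν → BaCl2: 5.907, Na2SO4: 9.771; BaCl2 is limiting.
n(NaCl) = (2/1) × 5.907 = 11.81 mol
mass = 11.81 × 58.44 = 690.2 g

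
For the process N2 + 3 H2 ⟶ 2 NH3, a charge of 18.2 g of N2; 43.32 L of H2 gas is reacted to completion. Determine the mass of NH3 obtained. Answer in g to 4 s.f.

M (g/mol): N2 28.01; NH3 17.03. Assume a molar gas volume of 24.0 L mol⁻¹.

n(N2) = 18.20 / 28.01 = 0.6498 mol
n(H2) = 43.32 / 24.0 = 1.805 mol
n/ν for N2 = 0.6498/1 = 0.6498
n/ν for H2 = 1.805/3 = 0.6017
Smallest n/ν is H2 → limiting reagent.
n(NH3) = (2/3) × 1.805 = 1.203 mol
mass = 1.203 × 17.03 = 20.49 g

20.49 g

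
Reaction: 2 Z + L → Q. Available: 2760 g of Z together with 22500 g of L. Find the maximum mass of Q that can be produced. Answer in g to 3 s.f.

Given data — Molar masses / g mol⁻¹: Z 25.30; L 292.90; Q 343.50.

n(Z) = 2760 / 25.30 = 109.1 mol
n(L) = 22500 / 292.90 = 76.82 mol
n/ν for Z = 109.1/2 = 54.55
n/ν for L = 76.82/1 = 76.82
Smallest n/ν is Z → limiting reagent.
n(Q) = (1/2) × 109.1 = 54.55 mol
mass = 54.55 × 343.50 = 18740 g

18700 g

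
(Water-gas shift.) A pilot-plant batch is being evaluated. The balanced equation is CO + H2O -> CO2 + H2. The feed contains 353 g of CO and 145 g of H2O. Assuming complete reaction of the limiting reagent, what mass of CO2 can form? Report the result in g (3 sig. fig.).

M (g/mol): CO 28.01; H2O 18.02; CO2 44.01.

354 g

n(CO) = 353.0 / 28.01 = 12.60 mol
n(H2O) = 145.0 / 18.02 = 8.047 mol
n/ν → CO: 12.60, H2O: 8.047; H2O is limiting.
n(CO2) = (1/1) × 8.047 = 8.047 mol
mass = 8.047 × 44.01 = 354.1 g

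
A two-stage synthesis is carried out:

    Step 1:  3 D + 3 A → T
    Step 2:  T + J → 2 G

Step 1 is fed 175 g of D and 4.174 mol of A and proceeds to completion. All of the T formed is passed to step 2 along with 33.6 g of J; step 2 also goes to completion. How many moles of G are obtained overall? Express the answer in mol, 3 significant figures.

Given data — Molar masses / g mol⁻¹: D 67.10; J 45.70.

1.47 mol

Step 1:
n(D) = 175.0 / 67.10 = 2.608 mol
n(A) = 4.174 mol
n/ν for D = 2.608/3 = 0.8693
n/ν for A = 4.174/3 = 1.391
Smallest n/ν is D → limiting reagent.
n(T) produced = (1/3) × 2.608 = 0.8693 mol
Step 2:
n(T) available = 0.8693 mol
n(J) = 33.60 / 45.70 = 0.7352 mol
n/ν for T = 0.8693/1 = 0.8693
n/ν for J = 0.7352/1 = 0.7352
Smallest n/ν is J → limiting reagent.
n(G) = (2/1) × 0.7352 = 1.470 mol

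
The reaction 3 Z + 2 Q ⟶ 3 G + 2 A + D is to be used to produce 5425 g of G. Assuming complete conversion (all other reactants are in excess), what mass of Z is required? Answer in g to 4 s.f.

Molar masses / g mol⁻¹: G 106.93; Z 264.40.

13410 g

n(G) = 5425 / 106.93 = 50.73 mol
n(Z) = (3/3) × 50.73 = 50.73 mol
mass = 50.73 × 264.40 = 13410 g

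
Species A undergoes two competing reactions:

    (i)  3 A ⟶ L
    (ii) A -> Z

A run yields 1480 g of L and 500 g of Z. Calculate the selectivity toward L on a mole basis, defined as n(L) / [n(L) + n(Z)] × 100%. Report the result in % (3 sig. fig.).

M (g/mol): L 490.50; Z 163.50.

n(L) = 1480 / 490.50 = 3.017 mol
n(Z) = 500 / 163.50 = 3.058 mol
selectivity = 3.017/(3.017+3.058) × 100 = 49.66 %

49.7 %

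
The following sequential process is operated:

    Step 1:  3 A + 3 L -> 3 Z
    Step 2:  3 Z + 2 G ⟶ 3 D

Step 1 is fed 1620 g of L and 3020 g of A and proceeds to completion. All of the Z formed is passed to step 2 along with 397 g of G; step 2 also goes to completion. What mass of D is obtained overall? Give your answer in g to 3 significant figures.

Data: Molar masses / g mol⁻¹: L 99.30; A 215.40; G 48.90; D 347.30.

4230 g

Step 1:
n(L) = 1620 / 99.30 = 16.31 mol
n(A) = 3020 / 215.40 = 14.02 mol
n/ν → L: 5.437, A: 4.673; A is limiting.
n(Z) produced = (3/3) × 14.02 = 14.02 mol
Step 2:
n(Z) available = 14.02 mol
n(G) = 397.0 / 48.90 = 8.119 mol
n/ν → Z: 4.673, G: 4.060; G is limiting.
n(D) = (3/2) × 8.119 = 12.18 mol
mass = 12.18 × 347.30 = 4230 g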